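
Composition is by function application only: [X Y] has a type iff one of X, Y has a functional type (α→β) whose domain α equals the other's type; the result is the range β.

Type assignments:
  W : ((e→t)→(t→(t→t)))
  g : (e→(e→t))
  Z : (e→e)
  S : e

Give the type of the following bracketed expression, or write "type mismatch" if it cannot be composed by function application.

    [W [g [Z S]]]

[Z S]: Z is (e→e), S is e; result e.
[g [Z S]]: g is (e→(e→t)), [Z S] is e; result (e→t).
[W [g [Z S]]]: W is ((e→t)→(t→(t→t))), [g [Z S]] is (e→t); result (t→(t→t)).

(t→(t→t))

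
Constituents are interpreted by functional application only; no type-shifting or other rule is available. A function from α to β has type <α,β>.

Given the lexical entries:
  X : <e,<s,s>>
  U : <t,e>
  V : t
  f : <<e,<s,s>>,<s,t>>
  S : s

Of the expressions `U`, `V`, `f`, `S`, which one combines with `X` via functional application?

U : <t,e> — does not combine with X.
V : t — does not combine with X.
f — combines: f : <<e,<s,s>>,<s,t>> takes X : <e,<s,s>> as argument, giving <s,t>.
S : s — does not combine with X.

f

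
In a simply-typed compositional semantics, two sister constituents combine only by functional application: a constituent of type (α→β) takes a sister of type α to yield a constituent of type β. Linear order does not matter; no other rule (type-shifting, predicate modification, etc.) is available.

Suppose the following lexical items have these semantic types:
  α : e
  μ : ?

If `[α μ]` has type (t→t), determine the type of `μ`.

(e→(t→t))

At [α μ] (required: (t→t)): α is e, which is not a function with range (t→t); hence μ is the functor — type (e→(t→t)).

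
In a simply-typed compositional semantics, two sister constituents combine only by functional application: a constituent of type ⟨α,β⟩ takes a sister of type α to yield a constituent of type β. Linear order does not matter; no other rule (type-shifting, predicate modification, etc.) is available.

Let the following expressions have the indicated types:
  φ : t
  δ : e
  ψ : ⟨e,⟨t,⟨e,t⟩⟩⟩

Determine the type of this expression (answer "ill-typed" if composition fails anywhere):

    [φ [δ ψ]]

At [δ ψ], ψ : ⟨e,⟨t,⟨e,t⟩⟩⟩ takes δ : e, giving ⟨t,⟨e,t⟩⟩.
At [φ [δ ψ]], [δ ψ] : ⟨t,⟨e,t⟩⟩ takes φ : t, giving ⟨e,t⟩.

⟨e,t⟩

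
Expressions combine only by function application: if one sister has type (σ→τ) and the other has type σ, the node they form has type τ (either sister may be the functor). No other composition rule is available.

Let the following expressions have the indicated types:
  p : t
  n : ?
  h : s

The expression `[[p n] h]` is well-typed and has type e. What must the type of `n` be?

(t→(s→e))

At [[p n] h] (required: e): h is s, which is not a function with range e; hence [p n] is the functor — type (s→e).
At [p n] (required: (s→e)): p is t, which is not a function with range (s→e); hence n is the functor — type (t→(s→e)).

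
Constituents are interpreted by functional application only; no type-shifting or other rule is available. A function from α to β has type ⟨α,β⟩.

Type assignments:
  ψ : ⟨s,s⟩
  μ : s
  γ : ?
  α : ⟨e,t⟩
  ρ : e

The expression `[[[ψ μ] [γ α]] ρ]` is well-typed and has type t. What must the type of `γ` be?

⟨⟨e,t⟩,⟨s,⟨e,t⟩⟩⟩

For [[[ψ μ] [γ α]] ρ] to have type t with ρ of type e, [[ψ μ] [γ α]] must be the function: [[ψ μ] [γ α]] : ⟨e,t⟩.
For [[ψ μ] [γ α]] to have type ⟨e,t⟩ with [ψ μ] of type s, [γ α] must be the function: [γ α] : ⟨s,⟨e,t⟩⟩.
For [γ α] to have type ⟨s,⟨e,t⟩⟩ with α of type ⟨e,t⟩, γ must be the function: γ : ⟨⟨e,t⟩,⟨s,⟨e,t⟩⟩⟩.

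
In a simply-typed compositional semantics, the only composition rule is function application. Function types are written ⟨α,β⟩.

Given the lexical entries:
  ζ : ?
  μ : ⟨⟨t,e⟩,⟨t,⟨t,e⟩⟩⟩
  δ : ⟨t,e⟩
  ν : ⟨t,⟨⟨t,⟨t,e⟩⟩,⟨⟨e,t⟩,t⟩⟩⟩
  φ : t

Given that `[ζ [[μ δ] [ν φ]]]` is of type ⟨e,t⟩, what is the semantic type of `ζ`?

⟨⟨⟨e,t⟩,t⟩,⟨e,t⟩⟩

For [ζ [[μ δ] [ν φ]]] to have type ⟨e,t⟩ with [[μ δ] [ν φ]] of type ⟨⟨e,t⟩,t⟩, ζ must be the function: ζ : ⟨⟨⟨e,t⟩,t⟩,⟨e,t⟩⟩.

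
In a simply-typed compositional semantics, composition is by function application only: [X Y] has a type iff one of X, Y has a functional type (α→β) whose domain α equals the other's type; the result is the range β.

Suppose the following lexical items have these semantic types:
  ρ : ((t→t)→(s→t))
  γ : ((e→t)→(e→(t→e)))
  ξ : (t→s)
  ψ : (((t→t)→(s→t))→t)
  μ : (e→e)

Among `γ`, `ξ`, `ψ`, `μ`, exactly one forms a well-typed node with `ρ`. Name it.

ψ

γ : ((e→t)→(e→(t→e))) — no; ρ wants (t→t), and γ wants (e→t).
ξ : (t→s) — no; ρ wants (t→t), and ξ wants t.
ψ — combines: ψ : (((t→t)→(s→t))→t) takes ρ : ((t→t)→(s→t)) as argument, giving t.
μ : (e→e) — no; ρ wants (t→t), and μ wants e.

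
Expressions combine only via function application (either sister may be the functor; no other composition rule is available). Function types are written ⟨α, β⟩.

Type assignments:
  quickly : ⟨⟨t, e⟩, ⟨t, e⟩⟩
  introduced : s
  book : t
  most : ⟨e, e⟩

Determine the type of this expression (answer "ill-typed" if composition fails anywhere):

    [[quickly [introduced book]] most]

ill-typed

[introduced book]: s and t cannot combine by function application — type clash.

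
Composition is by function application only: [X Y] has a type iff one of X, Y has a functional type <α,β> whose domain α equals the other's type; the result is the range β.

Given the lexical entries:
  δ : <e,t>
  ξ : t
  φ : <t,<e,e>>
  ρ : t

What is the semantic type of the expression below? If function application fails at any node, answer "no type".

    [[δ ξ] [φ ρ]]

no type

[δ ξ]: <e,t> and t cannot combine by function application — type clash.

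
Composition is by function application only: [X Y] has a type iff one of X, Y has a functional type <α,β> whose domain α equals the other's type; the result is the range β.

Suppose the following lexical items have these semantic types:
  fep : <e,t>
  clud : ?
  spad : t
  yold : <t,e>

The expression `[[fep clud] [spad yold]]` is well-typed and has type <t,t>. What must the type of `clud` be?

<<e,t>,<e,<t,t>>>

[[fep clud] [spad yold]] must have type <t,t>. The sister [spad yold] has type e; that is not a function onto <t,t>, so [fep clud] must be the functor, of type <e,<t,t>>.
[fep clud] must have type <e,<t,t>>. The sister fep has type <e,t>; that is not a function onto <e,<t,t>>, so clud must be the functor, of type <<e,t>,<e,<t,t>>>.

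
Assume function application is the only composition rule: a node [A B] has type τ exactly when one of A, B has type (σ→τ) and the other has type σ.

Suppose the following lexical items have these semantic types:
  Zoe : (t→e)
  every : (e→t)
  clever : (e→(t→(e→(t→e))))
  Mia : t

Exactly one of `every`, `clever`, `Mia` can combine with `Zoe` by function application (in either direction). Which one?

every : (e→t) — no; Zoe wants t, and every wants e.
clever : (e→(t→(e→(t→e)))) — no; Zoe wants t, and clever wants e.
Mia — combines: Zoe : (t→e) takes Mia : t as argument, giving e.

Mia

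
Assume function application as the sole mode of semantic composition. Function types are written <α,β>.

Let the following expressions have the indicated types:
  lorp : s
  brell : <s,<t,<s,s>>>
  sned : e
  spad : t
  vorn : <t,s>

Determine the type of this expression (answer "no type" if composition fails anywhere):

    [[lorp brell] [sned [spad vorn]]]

no type

At [lorp brell], brell : <s,<t,<s,s>>> takes lorp : s, giving <t,<s,s>>.
At [spad vorn], vorn : <t,s> takes spad : t, giving s.
[sned [spad vorn]]: e and s cannot combine by function application — type clash.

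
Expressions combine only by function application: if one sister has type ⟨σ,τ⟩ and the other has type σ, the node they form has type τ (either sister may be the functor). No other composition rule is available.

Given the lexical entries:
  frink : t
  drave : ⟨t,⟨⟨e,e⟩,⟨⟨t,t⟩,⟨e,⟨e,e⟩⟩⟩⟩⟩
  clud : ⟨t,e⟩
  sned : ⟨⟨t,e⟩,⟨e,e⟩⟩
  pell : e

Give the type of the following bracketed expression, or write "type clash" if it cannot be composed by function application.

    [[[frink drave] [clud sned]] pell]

type clash

[frink drave]: drave is ⟨t,⟨⟨e,e⟩,⟨⟨t,t⟩,⟨e,⟨e,e⟩⟩⟩⟩⟩, frink is t; result ⟨⟨e,e⟩,⟨⟨t,t⟩,⟨e,⟨e,e⟩⟩⟩⟩.
[clud sned]: sned is ⟨⟨t,e⟩,⟨e,e⟩⟩, clud is ⟨t,e⟩; result ⟨e,e⟩.
[[frink drave] [clud sned]]: [frink drave] is ⟨⟨e,e⟩,⟨⟨t,t⟩,⟨e,⟨e,e⟩⟩⟩⟩, [clud sned] is ⟨e,e⟩; result ⟨⟨t,t⟩,⟨e,⟨e,e⟩⟩⟩.
At [[[frink drave] [clud sned]] pell]: neither ⟨⟨t,t⟩,⟨e,⟨e,e⟩⟩⟩ nor e can take the other as argument; the node is ill-typed.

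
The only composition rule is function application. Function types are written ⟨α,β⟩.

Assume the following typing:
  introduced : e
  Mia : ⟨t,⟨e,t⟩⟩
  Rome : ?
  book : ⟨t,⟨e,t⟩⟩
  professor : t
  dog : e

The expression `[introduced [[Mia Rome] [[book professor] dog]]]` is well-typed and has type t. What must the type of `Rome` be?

[introduced [[Mia Rome] [[book professor] dog]]] must have type t. The sister introduced has type e; that is not a function onto t, so [[Mia Rome] [[book professor] dog]] must be the functor, of type ⟨e,t⟩.
[[Mia Rome] [[book professor] dog]] must have type ⟨e,t⟩. The sister [[book professor] dog] has type t; that is not a function onto ⟨e,t⟩, so [Mia Rome] must be the functor, of type ⟨t,⟨e,t⟩⟩.
[Mia Rome] must have type ⟨t,⟨e,t⟩⟩. The sister Mia has type ⟨t,⟨e,t⟩⟩; that is not a function onto ⟨t,⟨e,t⟩⟩, so Rome must be the functor, of type ⟨⟨t,⟨e,t⟩⟩,⟨t,⟨e,t⟩⟩⟩.

⟨⟨t,⟨e,t⟩⟩,⟨t,⟨e,t⟩⟩⟩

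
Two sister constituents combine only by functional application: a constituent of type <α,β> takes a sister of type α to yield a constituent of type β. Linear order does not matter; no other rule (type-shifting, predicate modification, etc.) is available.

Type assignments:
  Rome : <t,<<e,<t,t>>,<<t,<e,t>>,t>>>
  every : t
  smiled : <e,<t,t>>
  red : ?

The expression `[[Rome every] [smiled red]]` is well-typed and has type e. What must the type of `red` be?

For [[Rome every] [smiled red]] to have type e with [Rome every] of type <<e,<t,t>>,<<t,<e,t>>,t>>, [smiled red] must be the function: [smiled red] : <<<e,<t,t>>,<<t,<e,t>>,t>>,e>.
For [smiled red] to have type <<<e,<t,t>>,<<t,<e,t>>,t>>,e> with smiled of type <e,<t,t>>, red must be the function: red : <<e,<t,t>>,<<<e,<t,t>>,<<t,<e,t>>,t>>,e>>.

<<e,<t,t>>,<<<e,<t,t>>,<<t,<e,t>>,t>>,e>>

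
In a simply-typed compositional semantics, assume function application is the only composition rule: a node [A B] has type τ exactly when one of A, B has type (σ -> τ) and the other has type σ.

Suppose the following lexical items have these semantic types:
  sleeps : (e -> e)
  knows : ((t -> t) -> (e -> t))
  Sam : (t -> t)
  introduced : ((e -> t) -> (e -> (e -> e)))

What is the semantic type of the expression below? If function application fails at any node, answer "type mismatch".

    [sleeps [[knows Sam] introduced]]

type mismatch

[knows Sam]: knows is ((t -> t) -> (e -> t)), Sam is (t -> t); result (e -> t).
[[knows Sam] introduced]: introduced is ((e -> t) -> (e -> (e -> e))), [knows Sam] is (e -> t); result (e -> (e -> e)).
At [sleeps [[knows Sam] introduced]]: neither (e -> e) nor (e -> (e -> e)) can take the other as argument; the node is ill-typed.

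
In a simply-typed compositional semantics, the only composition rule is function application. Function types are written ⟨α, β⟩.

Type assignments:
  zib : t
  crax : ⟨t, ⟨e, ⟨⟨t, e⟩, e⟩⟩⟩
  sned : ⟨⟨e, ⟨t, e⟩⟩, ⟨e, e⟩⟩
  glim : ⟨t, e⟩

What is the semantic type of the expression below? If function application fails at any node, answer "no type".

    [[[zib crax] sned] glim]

no type

[zib crax] — crax of type ⟨t, ⟨e, ⟨⟨t, e⟩, e⟩⟩⟩ combines with zib of type t: type ⟨e, ⟨⟨t, e⟩, e⟩⟩.
At [[zib crax] sned]: neither ⟨e, ⟨⟨t, e⟩, e⟩⟩ nor ⟨⟨e, ⟨t, e⟩⟩, ⟨e, e⟩⟩ can take the other as argument; the node is ill-typed.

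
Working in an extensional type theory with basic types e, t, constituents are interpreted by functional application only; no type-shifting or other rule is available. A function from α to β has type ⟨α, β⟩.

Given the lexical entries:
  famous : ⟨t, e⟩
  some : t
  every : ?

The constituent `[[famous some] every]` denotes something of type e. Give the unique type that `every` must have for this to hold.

⟨e, e⟩

[[famous some] every] must have type e. The sister [famous some] has type e; that is not a function onto e, so every must be the functor, of type ⟨e, e⟩.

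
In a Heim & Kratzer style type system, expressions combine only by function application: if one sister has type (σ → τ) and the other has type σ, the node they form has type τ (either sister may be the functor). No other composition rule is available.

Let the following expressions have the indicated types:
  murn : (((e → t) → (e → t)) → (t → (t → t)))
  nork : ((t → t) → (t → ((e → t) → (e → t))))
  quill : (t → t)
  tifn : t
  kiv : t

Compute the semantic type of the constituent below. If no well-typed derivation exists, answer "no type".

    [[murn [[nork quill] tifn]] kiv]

[nork quill]: ((t → t) → (t → ((e → t) → (e → t)))) applied to (t → t) yields (t → ((e → t) → (e → t))).
[[nork quill] tifn]: (t → ((e → t) → (e → t))) applied to t yields ((e → t) → (e → t)).
[murn [[nork quill] tifn]]: (((e → t) → (e → t)) → (t → (t → t))) applied to ((e → t) → (e → t)) yields (t → (t → t)).
[[murn [[nork quill] tifn]] kiv]: (t → (t → t)) applied to t yields (t → t).

(t → t)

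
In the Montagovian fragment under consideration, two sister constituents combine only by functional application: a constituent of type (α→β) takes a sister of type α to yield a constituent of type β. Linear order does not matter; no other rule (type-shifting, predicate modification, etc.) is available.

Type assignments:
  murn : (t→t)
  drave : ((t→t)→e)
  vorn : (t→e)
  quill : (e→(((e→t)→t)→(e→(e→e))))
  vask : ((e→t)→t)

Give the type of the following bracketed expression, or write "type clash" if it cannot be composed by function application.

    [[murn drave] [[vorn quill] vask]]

[murn drave]: ((t→t)→e) applied to (t→t) yields e.
[vorn quill]: (t→e) and (e→(((e→t)→t)→(e→(e→e)))) cannot combine by function application — type clash.

type clash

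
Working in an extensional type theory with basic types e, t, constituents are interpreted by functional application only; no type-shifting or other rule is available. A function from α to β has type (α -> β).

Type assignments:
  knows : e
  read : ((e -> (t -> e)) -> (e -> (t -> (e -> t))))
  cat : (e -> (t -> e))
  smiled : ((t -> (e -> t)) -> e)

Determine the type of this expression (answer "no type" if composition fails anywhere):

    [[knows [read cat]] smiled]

e

[read cat]: ((e -> (t -> e)) -> (e -> (t -> (e -> t)))) applied to (e -> (t -> e)) yields (e -> (t -> (e -> t))).
[knows [read cat]]: (e -> (t -> (e -> t))) applied to e yields (t -> (e -> t)).
[[knows [read cat]] smiled]: ((t -> (e -> t)) -> e) applied to (t -> (e -> t)) yields e.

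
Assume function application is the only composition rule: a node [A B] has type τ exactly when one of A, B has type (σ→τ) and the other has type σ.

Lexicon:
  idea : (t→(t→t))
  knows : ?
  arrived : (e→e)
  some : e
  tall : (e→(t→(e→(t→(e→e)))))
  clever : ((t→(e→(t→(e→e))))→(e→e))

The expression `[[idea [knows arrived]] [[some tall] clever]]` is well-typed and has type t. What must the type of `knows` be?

((e→e)→((t→(t→t))→((e→e)→t)))

At [[idea [knows arrived]] [[some tall] clever]] (required: t): [[some tall] clever] is (e→e), which is not a function with range t; hence [idea [knows arrived]] is the functor — type ((e→e)→t).
At [idea [knows arrived]] (required: ((e→e)→t)): idea is (t→(t→t)), which is not a function with range ((e→e)→t); hence [knows arrived] is the functor — type ((t→(t→t))→((e→e)→t)).
At [knows arrived] (required: ((t→(t→t))→((e→e)→t))): arrived is (e→e), which is not a function with range ((t→(t→t))→((e→e)→t)); hence knows is the functor — type ((e→e)→((t→(t→t))→((e→e)→t))).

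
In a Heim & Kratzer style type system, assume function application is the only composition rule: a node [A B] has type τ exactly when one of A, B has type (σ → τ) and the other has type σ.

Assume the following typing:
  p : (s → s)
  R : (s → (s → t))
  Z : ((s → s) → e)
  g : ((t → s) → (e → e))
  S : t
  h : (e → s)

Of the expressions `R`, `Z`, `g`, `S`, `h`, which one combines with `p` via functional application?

Z

R : (s → (s → t)) — does not combine with p.
Z — combines: Z : ((s → s) → e) takes p : (s → s) as argument, giving e.
g : ((t → s) → (e → e)) — does not combine with p.
S : t — does not combine with p.
h : (e → s) — does not combine with p.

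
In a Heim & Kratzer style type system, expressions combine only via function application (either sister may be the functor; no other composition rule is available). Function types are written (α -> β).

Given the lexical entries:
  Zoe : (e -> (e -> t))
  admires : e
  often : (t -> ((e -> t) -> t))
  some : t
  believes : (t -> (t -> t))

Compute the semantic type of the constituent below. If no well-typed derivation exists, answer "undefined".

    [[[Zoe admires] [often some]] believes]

(t -> t)

[Zoe admires]: functor Zoe : (e -> (e -> t)), argument admires : e; result (e -> t).
[often some]: functor often : (t -> ((e -> t) -> t)), argument some : t; result ((e -> t) -> t).
[[Zoe admires] [often some]]: functor [often some] : ((e -> t) -> t), argument [Zoe admires] : (e -> t); result t.
[[[Zoe admires] [often some]] believes]: functor believes : (t -> (t -> t)), argument [[Zoe admires] [often some]] : t; result (t -> t).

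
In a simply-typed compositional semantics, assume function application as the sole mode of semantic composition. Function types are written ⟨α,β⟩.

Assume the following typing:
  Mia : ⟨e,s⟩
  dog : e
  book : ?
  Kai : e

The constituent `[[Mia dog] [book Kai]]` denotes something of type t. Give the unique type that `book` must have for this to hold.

[[Mia dog] [book Kai]] is required to be t. [Mia dog] : s cannot yield t as functor, so [book Kai] : ⟨s,t⟩.
[book Kai] is required to be ⟨s,t⟩. Kai : e cannot yield ⟨s,t⟩ as functor, so book : ⟨e,⟨s,t⟩⟩.

⟨e,⟨s,t⟩⟩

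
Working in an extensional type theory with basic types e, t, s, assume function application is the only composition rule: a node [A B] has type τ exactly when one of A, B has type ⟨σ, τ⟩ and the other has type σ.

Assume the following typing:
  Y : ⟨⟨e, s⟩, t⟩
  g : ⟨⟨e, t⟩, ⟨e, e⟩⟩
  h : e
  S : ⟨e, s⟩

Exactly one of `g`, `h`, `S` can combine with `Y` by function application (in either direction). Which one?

S

g : ⟨⟨e, t⟩, ⟨e, e⟩⟩ — neither side's domain matches the other.
h : e — neither side's domain matches the other.
S — combines: Y : ⟨⟨e, s⟩, t⟩ takes S : ⟨e, s⟩ as argument, giving t.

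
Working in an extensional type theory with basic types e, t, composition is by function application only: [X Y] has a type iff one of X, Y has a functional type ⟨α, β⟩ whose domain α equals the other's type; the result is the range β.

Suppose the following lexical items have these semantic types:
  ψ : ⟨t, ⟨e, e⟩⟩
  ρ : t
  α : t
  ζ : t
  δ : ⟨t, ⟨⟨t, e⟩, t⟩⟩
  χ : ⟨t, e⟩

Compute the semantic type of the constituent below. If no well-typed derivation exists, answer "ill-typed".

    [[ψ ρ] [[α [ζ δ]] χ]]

[ψ ρ]: functor ψ : ⟨t, ⟨e, e⟩⟩, argument ρ : t; result ⟨e, e⟩.
[ζ δ]: functor δ : ⟨t, ⟨⟨t, e⟩, t⟩⟩, argument ζ : t; result ⟨⟨t, e⟩, t⟩.
At [α [ζ δ]]: neither t nor ⟨⟨t, e⟩, t⟩ can take the other as argument; the node is ill-typed.

ill-typed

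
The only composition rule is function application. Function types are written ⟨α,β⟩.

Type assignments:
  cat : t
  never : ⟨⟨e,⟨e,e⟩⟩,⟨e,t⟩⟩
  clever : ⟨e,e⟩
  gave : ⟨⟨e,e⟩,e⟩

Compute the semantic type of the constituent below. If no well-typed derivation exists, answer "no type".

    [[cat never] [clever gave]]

[cat never]: t and ⟨⟨e,⟨e,e⟩⟩,⟨e,t⟩⟩ cannot combine by function application — type clash.

no type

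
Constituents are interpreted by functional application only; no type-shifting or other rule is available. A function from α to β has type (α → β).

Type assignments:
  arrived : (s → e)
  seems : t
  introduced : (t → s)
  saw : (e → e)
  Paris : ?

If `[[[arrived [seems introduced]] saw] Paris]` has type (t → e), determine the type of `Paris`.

[[[arrived [seems introduced]] saw] Paris] must have type (t → e). The sister [[arrived [seems introduced]] saw] has type e; that is not a function onto (t → e), so Paris must be the functor, of type (e → (t → e)).

(e → (t → e))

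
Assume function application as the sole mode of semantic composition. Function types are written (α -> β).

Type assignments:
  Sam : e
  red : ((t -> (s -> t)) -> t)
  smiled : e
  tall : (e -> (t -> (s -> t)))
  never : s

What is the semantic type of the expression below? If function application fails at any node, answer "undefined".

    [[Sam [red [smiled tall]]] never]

[smiled tall]: functor tall : (e -> (t -> (s -> t))), argument smiled : e; result (t -> (s -> t)).
[red [smiled tall]]: functor red : ((t -> (s -> t)) -> t), argument [smiled tall] : (t -> (s -> t)); result t.
At [Sam [red [smiled tall]]]: neither e nor t can take the other as argument; the node is ill-typed.

undefined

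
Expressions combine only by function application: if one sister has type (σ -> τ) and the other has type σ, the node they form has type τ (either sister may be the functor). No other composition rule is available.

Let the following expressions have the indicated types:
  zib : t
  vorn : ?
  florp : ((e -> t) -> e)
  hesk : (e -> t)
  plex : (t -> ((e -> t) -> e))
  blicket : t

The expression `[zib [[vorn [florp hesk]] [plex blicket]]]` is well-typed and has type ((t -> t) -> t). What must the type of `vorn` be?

[zib [[vorn [florp hesk]] [plex blicket]]] is required to be ((t -> t) -> t). zib : t cannot yield ((t -> t) -> t) as functor, so [[vorn [florp hesk]] [plex blicket]] : (t -> ((t -> t) -> t)).
[[vorn [florp hesk]] [plex blicket]] is required to be (t -> ((t -> t) -> t)). [plex blicket] : ((e -> t) -> e) cannot yield (t -> ((t -> t) -> t)) as functor, so [vorn [florp hesk]] : (((e -> t) -> e) -> (t -> ((t -> t) -> t))).
[vorn [florp hesk]] is required to be (((e -> t) -> e) -> (t -> ((t -> t) -> t))). [florp hesk] : e cannot yield (((e -> t) -> e) -> (t -> ((t -> t) -> t))) as functor, so vorn : (e -> (((e -> t) -> e) -> (t -> ((t -> t) -> t)))).

(e -> (((e -> t) -> e) -> (t -> ((t -> t) -> t))))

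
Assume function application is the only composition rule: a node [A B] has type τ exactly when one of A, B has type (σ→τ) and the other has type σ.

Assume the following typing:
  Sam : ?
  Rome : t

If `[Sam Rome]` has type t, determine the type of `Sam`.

(t→t)

For [Sam Rome] to have type t with Rome of type t, Sam must be the function: Sam : (t→t).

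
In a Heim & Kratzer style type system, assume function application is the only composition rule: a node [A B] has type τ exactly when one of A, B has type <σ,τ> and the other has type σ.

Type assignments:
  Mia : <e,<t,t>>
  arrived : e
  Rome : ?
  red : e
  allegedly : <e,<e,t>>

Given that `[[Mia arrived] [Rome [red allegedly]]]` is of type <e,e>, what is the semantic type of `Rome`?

[[Mia arrived] [Rome [red allegedly]]] must have type <e,e>. The sister [Mia arrived] has type <t,t>; that is not a function onto <e,e>, so [Rome [red allegedly]] must be the functor, of type <<t,t>,<e,e>>.
[Rome [red allegedly]] must have type <<t,t>,<e,e>>. The sister [red allegedly] has type <e,t>; that is not a function onto <<t,t>,<e,e>>, so Rome must be the functor, of type <<e,t>,<<t,t>,<e,e>>>.

<<e,t>,<<t,t>,<e,e>>>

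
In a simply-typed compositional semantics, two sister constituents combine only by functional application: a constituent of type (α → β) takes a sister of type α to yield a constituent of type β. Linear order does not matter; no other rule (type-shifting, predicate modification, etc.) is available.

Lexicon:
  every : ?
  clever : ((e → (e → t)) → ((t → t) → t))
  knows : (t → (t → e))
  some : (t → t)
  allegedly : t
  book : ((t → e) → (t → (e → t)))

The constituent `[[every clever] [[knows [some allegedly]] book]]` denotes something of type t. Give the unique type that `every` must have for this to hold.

[[every clever] [[knows [some allegedly]] book]] must have type t. The sister [[knows [some allegedly]] book] has type (t → (e → t)); that is not a function onto t, so [every clever] must be the functor, of type ((t → (e → t)) → t).
[every clever] must have type ((t → (e → t)) → t). The sister clever has type ((e → (e → t)) → ((t → t) → t)); that is not a function onto ((t → (e → t)) → t), so every must be the functor, of type (((e → (e → t)) → ((t → t) → t)) → ((t → (e → t)) → t)).

(((e → (e → t)) → ((t → t) → t)) → ((t → (e → t)) → t))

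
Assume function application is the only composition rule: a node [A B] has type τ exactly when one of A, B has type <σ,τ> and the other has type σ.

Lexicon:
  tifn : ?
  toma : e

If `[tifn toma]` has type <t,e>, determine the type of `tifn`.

For [tifn toma] to have type <t,e> with toma of type e, tifn must be the function: tifn : <e,<t,e>>.

<e,<t,e>>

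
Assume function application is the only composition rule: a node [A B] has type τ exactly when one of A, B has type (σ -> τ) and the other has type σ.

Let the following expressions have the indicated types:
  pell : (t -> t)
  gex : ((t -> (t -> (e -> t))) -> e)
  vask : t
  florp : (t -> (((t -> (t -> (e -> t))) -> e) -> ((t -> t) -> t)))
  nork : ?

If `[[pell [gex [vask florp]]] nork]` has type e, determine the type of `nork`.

(t -> e)

At [[pell [gex [vask florp]]] nork] (required: e): [pell [gex [vask florp]]] is t, which is not a function with range e; hence nork is the functor — type (t -> e).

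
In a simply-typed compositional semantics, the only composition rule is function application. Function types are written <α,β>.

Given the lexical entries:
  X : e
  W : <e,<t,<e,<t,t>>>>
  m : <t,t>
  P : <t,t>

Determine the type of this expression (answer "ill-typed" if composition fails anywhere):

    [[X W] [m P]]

[X W]: <e,<t,<e,<t,t>>>> applied to e yields <t,<e,<t,t>>>.
[m P]: <t,t> with <t,t> — neither is a function whose domain matches the other; composition fails here.

ill-typed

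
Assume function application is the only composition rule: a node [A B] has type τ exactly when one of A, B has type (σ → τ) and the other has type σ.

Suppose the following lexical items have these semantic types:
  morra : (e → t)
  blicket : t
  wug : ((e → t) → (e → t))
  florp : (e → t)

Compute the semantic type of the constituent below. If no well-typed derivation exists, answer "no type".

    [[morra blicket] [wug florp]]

no type

At [morra blicket]: neither (e → t) nor t can take the other as argument; the node is ill-typed.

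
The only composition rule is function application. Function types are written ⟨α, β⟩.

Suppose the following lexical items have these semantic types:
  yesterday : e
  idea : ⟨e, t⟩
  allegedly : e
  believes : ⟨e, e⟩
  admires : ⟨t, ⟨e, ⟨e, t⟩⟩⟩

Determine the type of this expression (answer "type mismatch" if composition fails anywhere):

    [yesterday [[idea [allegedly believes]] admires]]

[allegedly believes] — believes of type ⟨e, e⟩ combines with allegedly of type e: type e.
[idea [allegedly believes]] — idea of type ⟨e, t⟩ combines with [allegedly believes] of type e: type t.
[[idea [allegedly believes]] admires] — admires of type ⟨t, ⟨e, ⟨e, t⟩⟩⟩ combines with [idea [allegedly believes]] of type t: type ⟨e, ⟨e, t⟩⟩.
[yesterday [[idea [allegedly believes]] admires]] — [[idea [allegedly believes]] admires] of type ⟨e, ⟨e, t⟩⟩ combines with yesterday of type e: type ⟨e, t⟩.

⟨e, t⟩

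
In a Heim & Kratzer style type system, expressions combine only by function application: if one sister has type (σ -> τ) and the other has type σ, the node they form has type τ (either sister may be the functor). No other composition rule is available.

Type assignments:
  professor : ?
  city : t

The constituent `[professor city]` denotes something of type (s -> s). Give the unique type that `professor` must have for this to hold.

[professor city] is required to be (s -> s). city : t cannot yield (s -> s) as functor, so professor : (t -> (s -> s)).

(t -> (s -> s))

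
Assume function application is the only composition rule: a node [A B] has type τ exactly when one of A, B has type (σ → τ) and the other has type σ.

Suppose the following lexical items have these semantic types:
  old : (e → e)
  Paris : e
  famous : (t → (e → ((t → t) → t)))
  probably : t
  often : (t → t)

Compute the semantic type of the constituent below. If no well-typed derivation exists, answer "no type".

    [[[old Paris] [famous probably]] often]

[old Paris] — old of type (e → e) combines with Paris of type e: type e.
[famous probably] — famous of type (t → (e → ((t → t) → t))) combines with probably of type t: type (e → ((t → t) → t)).
[[old Paris] [famous probably]] — [famous probably] of type (e → ((t → t) → t)) combines with [old Paris] of type e: type ((t → t) → t).
[[[old Paris] [famous probably]] often] — [[old Paris] [famous probably]] of type ((t → t) → t) combines with often of type (t → t): type t.

t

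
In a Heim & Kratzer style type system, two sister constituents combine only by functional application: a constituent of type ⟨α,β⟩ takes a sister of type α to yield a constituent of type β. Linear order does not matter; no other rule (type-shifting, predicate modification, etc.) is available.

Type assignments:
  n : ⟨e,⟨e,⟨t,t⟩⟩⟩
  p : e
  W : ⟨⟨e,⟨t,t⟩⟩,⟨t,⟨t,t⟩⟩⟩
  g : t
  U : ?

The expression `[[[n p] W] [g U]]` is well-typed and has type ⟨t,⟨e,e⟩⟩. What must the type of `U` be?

[[[n p] W] [g U]] must have type ⟨t,⟨e,e⟩⟩. The sister [[n p] W] has type ⟨t,⟨t,t⟩⟩; that is not a function onto ⟨t,⟨e,e⟩⟩, so [g U] must be the functor, of type ⟨⟨t,⟨t,t⟩⟩,⟨t,⟨e,e⟩⟩⟩.
[g U] must have type ⟨⟨t,⟨t,t⟩⟩,⟨t,⟨e,e⟩⟩⟩. The sister g has type t; that is not a function onto ⟨⟨t,⟨t,t⟩⟩,⟨t,⟨e,e⟩⟩⟩, so U must be the functor, of type ⟨t,⟨⟨t,⟨t,t⟩⟩,⟨t,⟨e,e⟩⟩⟩⟩.

⟨t,⟨⟨t,⟨t,t⟩⟩,⟨t,⟨e,e⟩⟩⟩⟩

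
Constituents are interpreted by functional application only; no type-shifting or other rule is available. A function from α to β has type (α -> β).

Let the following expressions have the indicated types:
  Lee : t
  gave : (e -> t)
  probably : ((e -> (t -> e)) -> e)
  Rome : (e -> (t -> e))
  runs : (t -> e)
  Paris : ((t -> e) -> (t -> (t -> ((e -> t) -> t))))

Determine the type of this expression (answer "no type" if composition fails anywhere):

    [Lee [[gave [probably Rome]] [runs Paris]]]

[probably Rome]: functor probably : ((e -> (t -> e)) -> e), argument Rome : (e -> (t -> e)); result e.
[gave [probably Rome]]: functor gave : (e -> t), argument [probably Rome] : e; result t.
[runs Paris]: functor Paris : ((t -> e) -> (t -> (t -> ((e -> t) -> t)))), argument runs : (t -> e); result (t -> (t -> ((e -> t) -> t))).
[[gave [probably Rome]] [runs Paris]]: functor [runs Paris] : (t -> (t -> ((e -> t) -> t))), argument [gave [probably Rome]] : t; result (t -> ((e -> t) -> t)).
[Lee [[gave [probably Rome]] [runs Paris]]]: functor [[gave [probably Rome]] [runs Paris]] : (t -> ((e -> t) -> t)), argument Lee : t; result ((e -> t) -> t).

((e -> t) -> t)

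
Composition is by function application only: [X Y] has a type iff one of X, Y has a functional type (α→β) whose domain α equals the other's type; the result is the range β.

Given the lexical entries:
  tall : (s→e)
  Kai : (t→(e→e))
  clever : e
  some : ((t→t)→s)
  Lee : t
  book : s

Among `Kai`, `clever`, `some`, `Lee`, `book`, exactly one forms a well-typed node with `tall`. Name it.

Kai : (t→(e→e)) — does not combine with tall.
clever : e — does not combine with tall.
some : ((t→t)→s) — does not combine with tall.
Lee : t — does not combine with tall.
book — combines: tall : (s→e) takes book : s as argument, giving e.

book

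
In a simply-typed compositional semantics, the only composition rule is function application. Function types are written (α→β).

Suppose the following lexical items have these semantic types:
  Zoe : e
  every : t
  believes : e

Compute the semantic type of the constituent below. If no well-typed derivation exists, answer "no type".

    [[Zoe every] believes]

[Zoe every]: e with t — neither is a function whose domain matches the other; composition fails here.

no type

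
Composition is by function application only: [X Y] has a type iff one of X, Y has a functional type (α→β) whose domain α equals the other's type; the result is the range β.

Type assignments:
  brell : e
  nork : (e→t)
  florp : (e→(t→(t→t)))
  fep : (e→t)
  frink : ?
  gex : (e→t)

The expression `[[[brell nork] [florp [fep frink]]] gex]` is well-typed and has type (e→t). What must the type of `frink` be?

For [[[brell nork] [florp [fep frink]]] gex] to have type (e→t) with gex of type (e→t), [[brell nork] [florp [fep frink]]] must be the function: [[brell nork] [florp [fep frink]]] : ((e→t)→(e→t)).
For [[brell nork] [florp [fep frink]]] to have type ((e→t)→(e→t)) with [brell nork] of type t, [florp [fep frink]] must be the function: [florp [fep frink]] : (t→((e→t)→(e→t))).
For [florp [fep frink]] to have type (t→((e→t)→(e→t))) with florp of type (e→(t→(t→t))), [fep frink] must be the function: [fep frink] : ((e→(t→(t→t)))→(t→((e→t)→(e→t)))).
For [fep frink] to have type ((e→(t→(t→t)))→(t→((e→t)→(e→t)))) with fep of type (e→t), frink must be the function: frink : ((e→t)→((e→(t→(t→t)))→(t→((e→t)→(e→t))))).

((e→t)→((e→(t→(t→t)))→(t→((e→t)→(e→t)))))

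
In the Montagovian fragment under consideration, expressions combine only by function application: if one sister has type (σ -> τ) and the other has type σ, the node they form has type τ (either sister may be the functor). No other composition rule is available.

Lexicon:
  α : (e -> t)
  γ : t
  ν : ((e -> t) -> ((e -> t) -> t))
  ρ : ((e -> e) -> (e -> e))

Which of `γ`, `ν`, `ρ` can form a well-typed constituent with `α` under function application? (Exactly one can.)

ν

γ : t — neither side's domain matches the other.
ν — combines: ν : ((e -> t) -> ((e -> t) -> t)) takes α : (e -> t) as argument, giving ((e -> t) -> t).
ρ : ((e -> e) -> (e -> e)) — neither side's domain matches the other.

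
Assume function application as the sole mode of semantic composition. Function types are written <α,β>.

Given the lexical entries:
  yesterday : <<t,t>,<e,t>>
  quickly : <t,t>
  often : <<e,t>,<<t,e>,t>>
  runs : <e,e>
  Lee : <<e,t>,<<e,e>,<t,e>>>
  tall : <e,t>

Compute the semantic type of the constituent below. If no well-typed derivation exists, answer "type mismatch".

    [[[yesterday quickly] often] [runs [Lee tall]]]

[yesterday quickly]: <<t,t>,<e,t>> applied to <t,t> yields <e,t>.
[[yesterday quickly] often]: <<e,t>,<<t,e>,t>> applied to <e,t> yields <<t,e>,t>.
[Lee tall]: <<e,t>,<<e,e>,<t,e>>> applied to <e,t> yields <<e,e>,<t,e>>.
[runs [Lee tall]]: <<e,e>,<t,e>> applied to <e,e> yields <t,e>.
[[[yesterday quickly] often] [runs [Lee tall]]]: <<t,e>,t> applied to <t,e> yields t.

t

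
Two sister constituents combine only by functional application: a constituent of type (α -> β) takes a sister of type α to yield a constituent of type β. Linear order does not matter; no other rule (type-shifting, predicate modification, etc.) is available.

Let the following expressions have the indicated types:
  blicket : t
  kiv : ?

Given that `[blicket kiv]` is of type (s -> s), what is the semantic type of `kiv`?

(t -> (s -> s))

[blicket kiv] must have type (s -> s). The sister blicket has type t; that is not a function onto (s -> s), so kiv must be the functor, of type (t -> (s -> s)).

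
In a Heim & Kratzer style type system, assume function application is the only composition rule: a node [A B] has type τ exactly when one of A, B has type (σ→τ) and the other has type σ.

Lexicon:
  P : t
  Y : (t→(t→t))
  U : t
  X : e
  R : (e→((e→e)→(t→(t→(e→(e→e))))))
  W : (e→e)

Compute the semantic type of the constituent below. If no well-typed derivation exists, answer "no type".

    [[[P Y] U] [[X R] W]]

(t→(e→(e→e)))

[P Y]: (t→(t→t)) applied to t yields (t→t).
[[P Y] U]: (t→t) applied to t yields t.
[X R]: (e→((e→e)→(t→(t→(e→(e→e)))))) applied to e yields ((e→e)→(t→(t→(e→(e→e))))).
[[X R] W]: ((e→e)→(t→(t→(e→(e→e))))) applied to (e→e) yields (t→(t→(e→(e→e)))).
[[[P Y] U] [[X R] W]]: (t→(t→(e→(e→e)))) applied to t yields (t→(e→(e→e))).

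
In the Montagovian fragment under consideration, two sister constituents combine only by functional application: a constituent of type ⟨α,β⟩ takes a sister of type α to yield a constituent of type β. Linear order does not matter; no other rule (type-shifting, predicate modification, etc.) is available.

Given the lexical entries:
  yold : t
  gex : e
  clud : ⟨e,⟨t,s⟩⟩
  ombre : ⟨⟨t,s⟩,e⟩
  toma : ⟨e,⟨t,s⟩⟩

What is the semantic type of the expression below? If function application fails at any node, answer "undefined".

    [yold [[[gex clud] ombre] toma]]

s

[gex clud]: ⟨e,⟨t,s⟩⟩ applied to e yields ⟨t,s⟩.
[[gex clud] ombre]: ⟨⟨t,s⟩,e⟩ applied to ⟨t,s⟩ yields e.
[[[gex clud] ombre] toma]: ⟨e,⟨t,s⟩⟩ applied to e yields ⟨t,s⟩.
[yold [[[gex clud] ombre] toma]]: ⟨t,s⟩ applied to t yields s.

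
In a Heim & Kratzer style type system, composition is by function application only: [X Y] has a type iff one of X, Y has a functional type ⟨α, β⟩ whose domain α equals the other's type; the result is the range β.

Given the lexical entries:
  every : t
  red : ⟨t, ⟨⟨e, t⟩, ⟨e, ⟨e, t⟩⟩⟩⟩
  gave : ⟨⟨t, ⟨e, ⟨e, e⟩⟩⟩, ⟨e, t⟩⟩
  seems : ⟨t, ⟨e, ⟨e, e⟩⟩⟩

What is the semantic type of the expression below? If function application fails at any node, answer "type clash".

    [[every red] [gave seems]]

⟨e, ⟨e, t⟩⟩

[every red] — red of type ⟨t, ⟨⟨e, t⟩, ⟨e, ⟨e, t⟩⟩⟩⟩ combines with every of type t: type ⟨⟨e, t⟩, ⟨e, ⟨e, t⟩⟩⟩.
[gave seems] — gave of type ⟨⟨t, ⟨e, ⟨e, e⟩⟩⟩, ⟨e, t⟩⟩ combines with seems of type ⟨t, ⟨e, ⟨e, e⟩⟩⟩: type ⟨e, t⟩.
[[every red] [gave seems]] — [every red] of type ⟨⟨e, t⟩, ⟨e, ⟨e, t⟩⟩⟩ combines with [gave seems] of type ⟨e, t⟩: type ⟨e, ⟨e, t⟩⟩.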